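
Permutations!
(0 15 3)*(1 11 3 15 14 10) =(15)(0 14 10 1 11 3) =[14, 11, 2, 0, 4, 5, 6, 7, 8, 9, 1, 3, 12, 13, 10, 15]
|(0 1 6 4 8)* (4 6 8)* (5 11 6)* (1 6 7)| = |(0 6 5 11 7 1 8)| = 7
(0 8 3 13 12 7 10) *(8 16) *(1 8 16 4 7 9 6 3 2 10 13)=[4, 8, 10, 1, 7, 5, 3, 13, 2, 6, 0, 11, 9, 12, 14, 15, 16]=(16)(0 4 7 13 12 9 6 3 1 8 2 10)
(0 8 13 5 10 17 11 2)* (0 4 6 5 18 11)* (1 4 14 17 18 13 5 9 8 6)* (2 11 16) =[6, 4, 14, 3, 1, 10, 9, 7, 5, 8, 18, 11, 12, 13, 17, 15, 2, 0, 16] =(0 6 9 8 5 10 18 16 2 14 17)(1 4)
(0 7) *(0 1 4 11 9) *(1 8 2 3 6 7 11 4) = [11, 1, 3, 6, 4, 5, 7, 8, 2, 0, 10, 9] = (0 11 9)(2 3 6 7 8)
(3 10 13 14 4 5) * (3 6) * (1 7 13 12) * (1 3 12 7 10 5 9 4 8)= (1 10 7 13 14 8)(3 5 6 12)(4 9)= [0, 10, 2, 5, 9, 6, 12, 13, 1, 4, 7, 11, 3, 14, 8]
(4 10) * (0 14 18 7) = [14, 1, 2, 3, 10, 5, 6, 0, 8, 9, 4, 11, 12, 13, 18, 15, 16, 17, 7] = (0 14 18 7)(4 10)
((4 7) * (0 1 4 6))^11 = (0 1 4 7 6) = [1, 4, 2, 3, 7, 5, 0, 6]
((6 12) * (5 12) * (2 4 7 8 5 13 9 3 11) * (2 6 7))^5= (13)(2 4)(5 12 7 8)= [0, 1, 4, 3, 2, 12, 6, 8, 5, 9, 10, 11, 7, 13]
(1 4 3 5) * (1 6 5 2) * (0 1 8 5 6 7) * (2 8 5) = (0 1 4 3 8 2 5 7) = [1, 4, 5, 8, 3, 7, 6, 0, 2]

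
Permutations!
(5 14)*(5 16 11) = (5 14 16 11) = [0, 1, 2, 3, 4, 14, 6, 7, 8, 9, 10, 5, 12, 13, 16, 15, 11]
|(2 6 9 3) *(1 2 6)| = |(1 2)(3 6 9)| = 6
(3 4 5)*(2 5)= (2 5 3 4)= [0, 1, 5, 4, 2, 3]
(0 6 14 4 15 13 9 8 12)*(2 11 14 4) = [6, 1, 11, 3, 15, 5, 4, 7, 12, 8, 10, 14, 0, 9, 2, 13] = (0 6 4 15 13 9 8 12)(2 11 14)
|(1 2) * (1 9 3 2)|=3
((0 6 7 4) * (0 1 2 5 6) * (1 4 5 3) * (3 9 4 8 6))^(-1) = (1 3 5 7 6 8 4 9 2) = [0, 3, 1, 5, 9, 7, 8, 6, 4, 2]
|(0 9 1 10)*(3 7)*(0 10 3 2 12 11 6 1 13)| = 21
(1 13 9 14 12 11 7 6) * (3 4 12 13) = (1 3 4 12 11 7 6)(9 14 13) = [0, 3, 2, 4, 12, 5, 1, 6, 8, 14, 10, 7, 11, 9, 13]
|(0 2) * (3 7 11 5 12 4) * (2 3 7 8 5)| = |(0 3 8 5 12 4 7 11 2)| = 9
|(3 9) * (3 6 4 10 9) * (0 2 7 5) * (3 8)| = 4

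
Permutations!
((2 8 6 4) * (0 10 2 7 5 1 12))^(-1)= (0 12 1 5 7 4 6 8 2 10)= [12, 5, 10, 3, 6, 7, 8, 4, 2, 9, 0, 11, 1]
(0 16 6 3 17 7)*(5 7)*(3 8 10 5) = [16, 1, 2, 17, 4, 7, 8, 0, 10, 9, 5, 11, 12, 13, 14, 15, 6, 3] = (0 16 6 8 10 5 7)(3 17)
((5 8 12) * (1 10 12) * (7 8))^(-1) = (1 8 7 5 12 10) = [0, 8, 2, 3, 4, 12, 6, 5, 7, 9, 1, 11, 10]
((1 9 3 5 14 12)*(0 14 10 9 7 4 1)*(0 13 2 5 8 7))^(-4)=(0 8 5 14 7 10 12 4 9 13 1 3 2)=[8, 3, 0, 2, 9, 14, 6, 10, 5, 13, 12, 11, 4, 1, 7]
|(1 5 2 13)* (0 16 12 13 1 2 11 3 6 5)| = 12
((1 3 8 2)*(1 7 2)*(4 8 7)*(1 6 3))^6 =(8) =[0, 1, 2, 3, 4, 5, 6, 7, 8]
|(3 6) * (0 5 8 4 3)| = 6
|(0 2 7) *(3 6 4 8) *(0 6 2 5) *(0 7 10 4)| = 20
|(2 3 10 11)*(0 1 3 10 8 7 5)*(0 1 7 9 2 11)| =9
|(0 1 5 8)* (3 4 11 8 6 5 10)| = 14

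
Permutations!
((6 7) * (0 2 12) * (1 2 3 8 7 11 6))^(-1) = (0 12 2 1 7 8 3)(6 11) = [12, 7, 1, 0, 4, 5, 11, 8, 3, 9, 10, 6, 2]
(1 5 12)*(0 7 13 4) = (0 7 13 4)(1 5 12) = [7, 5, 2, 3, 0, 12, 6, 13, 8, 9, 10, 11, 1, 4]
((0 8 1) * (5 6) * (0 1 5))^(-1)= [6, 1, 2, 3, 4, 8, 5, 7, 0]= (0 6 5 8)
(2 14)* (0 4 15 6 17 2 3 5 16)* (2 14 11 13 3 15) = [4, 1, 11, 5, 2, 16, 17, 7, 8, 9, 10, 13, 12, 3, 15, 6, 0, 14] = (0 4 2 11 13 3 5 16)(6 17 14 15)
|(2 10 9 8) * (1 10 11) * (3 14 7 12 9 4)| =11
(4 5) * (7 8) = (4 5)(7 8) = [0, 1, 2, 3, 5, 4, 6, 8, 7]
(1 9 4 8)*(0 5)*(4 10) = [5, 9, 2, 3, 8, 0, 6, 7, 1, 10, 4] = (0 5)(1 9 10 4 8)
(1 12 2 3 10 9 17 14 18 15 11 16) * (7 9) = (1 12 2 3 10 7 9 17 14 18 15 11 16) = [0, 12, 3, 10, 4, 5, 6, 9, 8, 17, 7, 16, 2, 13, 18, 11, 1, 14, 15]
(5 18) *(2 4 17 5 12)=(2 4 17 5 18 12)=[0, 1, 4, 3, 17, 18, 6, 7, 8, 9, 10, 11, 2, 13, 14, 15, 16, 5, 12]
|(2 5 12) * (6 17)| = 6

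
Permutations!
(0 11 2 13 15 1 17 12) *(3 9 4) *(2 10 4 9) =[11, 17, 13, 2, 3, 5, 6, 7, 8, 9, 4, 10, 0, 15, 14, 1, 16, 12] =(0 11 10 4 3 2 13 15 1 17 12)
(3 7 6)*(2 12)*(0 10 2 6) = [10, 1, 12, 7, 4, 5, 3, 0, 8, 9, 2, 11, 6] = (0 10 2 12 6 3 7)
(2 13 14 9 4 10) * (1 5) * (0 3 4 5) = (0 3 4 10 2 13 14 9 5 1) = [3, 0, 13, 4, 10, 1, 6, 7, 8, 5, 2, 11, 12, 14, 9]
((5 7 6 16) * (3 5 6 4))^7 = (3 4 7 5)(6 16) = [0, 1, 2, 4, 7, 3, 16, 5, 8, 9, 10, 11, 12, 13, 14, 15, 6]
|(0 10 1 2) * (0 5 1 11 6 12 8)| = |(0 10 11 6 12 8)(1 2 5)| = 6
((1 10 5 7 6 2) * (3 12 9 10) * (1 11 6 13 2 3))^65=(2 9)(3 7)(5 6)(10 11)(12 13)=[0, 1, 9, 7, 4, 6, 5, 3, 8, 2, 11, 10, 13, 12]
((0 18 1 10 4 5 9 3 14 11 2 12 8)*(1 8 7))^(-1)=[8, 7, 11, 9, 10, 4, 6, 12, 18, 5, 1, 14, 2, 13, 3, 15, 16, 17, 0]=(0 8 18)(1 7 12 2 11 14 3 9 5 4 10)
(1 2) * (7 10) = (1 2)(7 10) = [0, 2, 1, 3, 4, 5, 6, 10, 8, 9, 7]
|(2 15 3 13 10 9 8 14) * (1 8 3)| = |(1 8 14 2 15)(3 13 10 9)| = 20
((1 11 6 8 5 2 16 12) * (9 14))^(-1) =(1 12 16 2 5 8 6 11)(9 14) =[0, 12, 5, 3, 4, 8, 11, 7, 6, 14, 10, 1, 16, 13, 9, 15, 2]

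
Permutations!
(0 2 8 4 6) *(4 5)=(0 2 8 5 4 6)=[2, 1, 8, 3, 6, 4, 0, 7, 5]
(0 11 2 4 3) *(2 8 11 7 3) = [7, 1, 4, 0, 2, 5, 6, 3, 11, 9, 10, 8] = (0 7 3)(2 4)(8 11)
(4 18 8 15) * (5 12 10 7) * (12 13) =(4 18 8 15)(5 13 12 10 7) =[0, 1, 2, 3, 18, 13, 6, 5, 15, 9, 7, 11, 10, 12, 14, 4, 16, 17, 8]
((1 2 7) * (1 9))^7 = (1 9 7 2) = [0, 9, 1, 3, 4, 5, 6, 2, 8, 7]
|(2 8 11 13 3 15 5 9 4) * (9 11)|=20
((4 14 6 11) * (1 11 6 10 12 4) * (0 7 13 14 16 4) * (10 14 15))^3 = (0 15)(1 11)(4 16)(7 10)(12 13) = [15, 11, 2, 3, 16, 5, 6, 10, 8, 9, 7, 1, 13, 12, 14, 0, 4]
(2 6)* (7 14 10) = (2 6)(7 14 10) = [0, 1, 6, 3, 4, 5, 2, 14, 8, 9, 7, 11, 12, 13, 10]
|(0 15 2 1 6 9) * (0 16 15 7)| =6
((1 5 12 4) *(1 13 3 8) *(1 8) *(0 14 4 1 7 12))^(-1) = (0 5 1 12 7 3 13 4 14) = [5, 12, 2, 13, 14, 1, 6, 3, 8, 9, 10, 11, 7, 4, 0]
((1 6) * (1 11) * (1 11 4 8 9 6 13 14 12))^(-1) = (1 12 14 13)(4 6 9 8) = [0, 12, 2, 3, 6, 5, 9, 7, 4, 8, 10, 11, 14, 1, 13]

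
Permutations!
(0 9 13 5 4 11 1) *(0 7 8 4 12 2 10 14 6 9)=(1 7 8 4 11)(2 10 14 6 9 13 5 12)=[0, 7, 10, 3, 11, 12, 9, 8, 4, 13, 14, 1, 2, 5, 6]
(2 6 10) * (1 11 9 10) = [0, 11, 6, 3, 4, 5, 1, 7, 8, 10, 2, 9] = (1 11 9 10 2 6)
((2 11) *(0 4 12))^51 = [0, 1, 11, 3, 4, 5, 6, 7, 8, 9, 10, 2, 12] = (12)(2 11)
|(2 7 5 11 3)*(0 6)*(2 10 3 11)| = 6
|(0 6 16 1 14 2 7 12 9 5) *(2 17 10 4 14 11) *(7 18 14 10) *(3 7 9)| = |(0 6 16 1 11 2 18 14 17 9 5)(3 7 12)(4 10)| = 66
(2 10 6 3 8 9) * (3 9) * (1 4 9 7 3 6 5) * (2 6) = (1 4 9 6 7 3 8 2 10 5) = [0, 4, 10, 8, 9, 1, 7, 3, 2, 6, 5]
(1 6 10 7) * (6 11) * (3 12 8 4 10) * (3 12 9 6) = [0, 11, 2, 9, 10, 5, 12, 1, 4, 6, 7, 3, 8] = (1 11 3 9 6 12 8 4 10 7)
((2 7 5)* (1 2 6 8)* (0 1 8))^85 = [1, 2, 7, 3, 4, 6, 0, 5, 8] = (8)(0 1 2 7 5 6)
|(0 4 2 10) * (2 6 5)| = 6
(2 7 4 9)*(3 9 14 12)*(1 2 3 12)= (1 2 7 4 14)(3 9)= [0, 2, 7, 9, 14, 5, 6, 4, 8, 3, 10, 11, 12, 13, 1]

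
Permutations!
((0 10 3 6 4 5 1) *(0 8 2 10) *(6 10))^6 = (10) = [0, 1, 2, 3, 4, 5, 6, 7, 8, 9, 10]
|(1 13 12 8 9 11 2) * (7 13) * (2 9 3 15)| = 8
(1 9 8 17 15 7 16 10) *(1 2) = (1 9 8 17 15 7 16 10 2) = [0, 9, 1, 3, 4, 5, 6, 16, 17, 8, 2, 11, 12, 13, 14, 7, 10, 15]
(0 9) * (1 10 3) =(0 9)(1 10 3) =[9, 10, 2, 1, 4, 5, 6, 7, 8, 0, 3]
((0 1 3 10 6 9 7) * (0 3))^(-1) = (0 1)(3 7 9 6 10) = [1, 0, 2, 7, 4, 5, 10, 9, 8, 6, 3]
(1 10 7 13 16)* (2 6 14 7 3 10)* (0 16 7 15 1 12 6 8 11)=(0 16 12 6 14 15 1 2 8 11)(3 10)(7 13)=[16, 2, 8, 10, 4, 5, 14, 13, 11, 9, 3, 0, 6, 7, 15, 1, 12]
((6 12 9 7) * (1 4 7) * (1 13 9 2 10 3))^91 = [0, 6, 1, 7, 12, 5, 10, 2, 8, 13, 4, 11, 3, 9] = (1 6 10 4 12 3 7 2)(9 13)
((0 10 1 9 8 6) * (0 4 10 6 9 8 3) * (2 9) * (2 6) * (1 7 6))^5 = [2, 8, 9, 0, 10, 5, 4, 6, 1, 3, 7] = (0 2 9 3)(1 8)(4 10 7 6)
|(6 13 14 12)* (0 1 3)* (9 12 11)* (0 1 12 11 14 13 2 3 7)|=|(14)(0 12 6 2 3 1 7)(9 11)|=14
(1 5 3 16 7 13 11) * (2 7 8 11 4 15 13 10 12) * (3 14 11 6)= (1 5 14 11)(2 7 10 12)(3 16 8 6)(4 15 13)= [0, 5, 7, 16, 15, 14, 3, 10, 6, 9, 12, 1, 2, 4, 11, 13, 8]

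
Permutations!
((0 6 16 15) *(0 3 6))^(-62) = (3 16)(6 15) = [0, 1, 2, 16, 4, 5, 15, 7, 8, 9, 10, 11, 12, 13, 14, 6, 3]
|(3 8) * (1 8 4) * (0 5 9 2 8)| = |(0 5 9 2 8 3 4 1)| = 8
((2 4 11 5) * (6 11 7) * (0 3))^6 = [0, 1, 2, 3, 4, 5, 6, 7, 8, 9, 10, 11] = (11)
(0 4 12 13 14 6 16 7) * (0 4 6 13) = (0 6 16 7 4 12)(13 14) = [6, 1, 2, 3, 12, 5, 16, 4, 8, 9, 10, 11, 0, 14, 13, 15, 7]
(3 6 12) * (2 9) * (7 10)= [0, 1, 9, 6, 4, 5, 12, 10, 8, 2, 7, 11, 3]= (2 9)(3 6 12)(7 10)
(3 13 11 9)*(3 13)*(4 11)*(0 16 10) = (0 16 10)(4 11 9 13) = [16, 1, 2, 3, 11, 5, 6, 7, 8, 13, 0, 9, 12, 4, 14, 15, 10]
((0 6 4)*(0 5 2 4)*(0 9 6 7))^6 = (9) = [0, 1, 2, 3, 4, 5, 6, 7, 8, 9]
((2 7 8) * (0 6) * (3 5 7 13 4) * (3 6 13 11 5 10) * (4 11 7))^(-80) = [4, 1, 7, 3, 11, 13, 5, 8, 2, 9, 10, 0, 12, 6] = (0 4 11)(2 7 8)(5 13 6)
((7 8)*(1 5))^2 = (8) = [0, 1, 2, 3, 4, 5, 6, 7, 8]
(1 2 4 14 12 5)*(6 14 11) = [0, 2, 4, 3, 11, 1, 14, 7, 8, 9, 10, 6, 5, 13, 12] = (1 2 4 11 6 14 12 5)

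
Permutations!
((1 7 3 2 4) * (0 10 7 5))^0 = (10) = [0, 1, 2, 3, 4, 5, 6, 7, 8, 9, 10]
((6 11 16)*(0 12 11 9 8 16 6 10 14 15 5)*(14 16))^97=(0 15 8 6 12 5 14 9 11)(10 16)=[15, 1, 2, 3, 4, 14, 12, 7, 6, 11, 16, 0, 5, 13, 9, 8, 10]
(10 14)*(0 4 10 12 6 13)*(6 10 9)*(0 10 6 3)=(0 4 9 3)(6 13 10 14 12)=[4, 1, 2, 0, 9, 5, 13, 7, 8, 3, 14, 11, 6, 10, 12]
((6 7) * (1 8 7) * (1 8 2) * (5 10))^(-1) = [0, 2, 1, 3, 4, 10, 7, 8, 6, 9, 5] = (1 2)(5 10)(6 7 8)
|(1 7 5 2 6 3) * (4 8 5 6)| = 4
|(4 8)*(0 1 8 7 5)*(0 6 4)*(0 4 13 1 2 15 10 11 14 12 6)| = 14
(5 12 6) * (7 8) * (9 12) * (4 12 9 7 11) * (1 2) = [0, 2, 1, 3, 12, 7, 5, 8, 11, 9, 10, 4, 6] = (1 2)(4 12 6 5 7 8 11)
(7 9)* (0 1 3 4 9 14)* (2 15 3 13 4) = (0 1 13 4 9 7 14)(2 15 3) = [1, 13, 15, 2, 9, 5, 6, 14, 8, 7, 10, 11, 12, 4, 0, 3]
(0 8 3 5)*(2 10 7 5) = (0 8 3 2 10 7 5) = [8, 1, 10, 2, 4, 0, 6, 5, 3, 9, 7]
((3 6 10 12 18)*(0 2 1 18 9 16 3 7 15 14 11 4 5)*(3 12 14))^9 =(0 14 15 2 11 3 1 4 6 18 5 10 7) =[14, 4, 11, 1, 6, 10, 18, 0, 8, 9, 7, 3, 12, 13, 15, 2, 16, 17, 5]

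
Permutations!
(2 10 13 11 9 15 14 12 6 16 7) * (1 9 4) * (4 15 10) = (1 9 10 13 11 15 14 12 6 16 7 2 4) = [0, 9, 4, 3, 1, 5, 16, 2, 8, 10, 13, 15, 6, 11, 12, 14, 7]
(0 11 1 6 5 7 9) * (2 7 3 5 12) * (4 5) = (0 11 1 6 12 2 7 9)(3 4 5) = [11, 6, 7, 4, 5, 3, 12, 9, 8, 0, 10, 1, 2]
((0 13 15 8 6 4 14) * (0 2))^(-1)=(0 2 14 4 6 8 15 13)=[2, 1, 14, 3, 6, 5, 8, 7, 15, 9, 10, 11, 12, 0, 4, 13]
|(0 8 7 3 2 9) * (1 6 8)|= 8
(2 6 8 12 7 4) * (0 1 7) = (0 1 7 4 2 6 8 12) = [1, 7, 6, 3, 2, 5, 8, 4, 12, 9, 10, 11, 0]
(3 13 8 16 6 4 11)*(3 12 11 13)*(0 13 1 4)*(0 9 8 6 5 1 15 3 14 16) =[13, 4, 2, 14, 15, 1, 9, 7, 0, 8, 10, 12, 11, 6, 16, 3, 5] =(0 13 6 9 8)(1 4 15 3 14 16 5)(11 12)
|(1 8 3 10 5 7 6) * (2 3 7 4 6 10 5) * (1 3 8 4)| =20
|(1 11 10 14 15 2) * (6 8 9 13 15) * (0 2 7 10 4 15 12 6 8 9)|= |(0 2 1 11 4 15 7 10 14 8)(6 9 13 12)|= 20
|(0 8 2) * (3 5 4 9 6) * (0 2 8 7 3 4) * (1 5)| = 15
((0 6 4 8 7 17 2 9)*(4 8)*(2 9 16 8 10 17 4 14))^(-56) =(0 9 17 10 6)(2 4 8)(7 16 14) =[9, 1, 4, 3, 8, 5, 0, 16, 2, 17, 6, 11, 12, 13, 7, 15, 14, 10]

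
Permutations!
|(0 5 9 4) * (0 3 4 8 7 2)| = |(0 5 9 8 7 2)(3 4)| = 6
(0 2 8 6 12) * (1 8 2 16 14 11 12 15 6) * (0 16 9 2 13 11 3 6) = [9, 8, 13, 6, 4, 5, 15, 7, 1, 2, 10, 12, 16, 11, 3, 0, 14] = (0 9 2 13 11 12 16 14 3 6 15)(1 8)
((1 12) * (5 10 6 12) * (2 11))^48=(1 6 5 12 10)=[0, 6, 2, 3, 4, 12, 5, 7, 8, 9, 1, 11, 10]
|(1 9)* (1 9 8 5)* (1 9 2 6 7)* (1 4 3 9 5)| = 6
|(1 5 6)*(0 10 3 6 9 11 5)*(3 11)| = |(0 10 11 5 9 3 6 1)| = 8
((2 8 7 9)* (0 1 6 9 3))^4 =[2, 8, 0, 9, 4, 5, 7, 6, 1, 3] =(0 2)(1 8)(3 9)(6 7)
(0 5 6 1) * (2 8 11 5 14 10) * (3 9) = (0 14 10 2 8 11 5 6 1)(3 9) = [14, 0, 8, 9, 4, 6, 1, 7, 11, 3, 2, 5, 12, 13, 10]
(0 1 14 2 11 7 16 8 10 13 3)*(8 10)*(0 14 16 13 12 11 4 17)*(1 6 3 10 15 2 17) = (0 6 3 14 17)(1 16 15 2 4)(7 13 10 12 11) = [6, 16, 4, 14, 1, 5, 3, 13, 8, 9, 12, 7, 11, 10, 17, 2, 15, 0]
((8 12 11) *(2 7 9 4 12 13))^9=(2 7 9 4 12 11 8 13)=[0, 1, 7, 3, 12, 5, 6, 9, 13, 4, 10, 8, 11, 2]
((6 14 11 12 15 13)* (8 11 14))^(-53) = (6 8 11 12 15 13) = [0, 1, 2, 3, 4, 5, 8, 7, 11, 9, 10, 12, 15, 6, 14, 13]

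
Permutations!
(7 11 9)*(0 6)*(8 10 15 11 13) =[6, 1, 2, 3, 4, 5, 0, 13, 10, 7, 15, 9, 12, 8, 14, 11] =(0 6)(7 13 8 10 15 11 9)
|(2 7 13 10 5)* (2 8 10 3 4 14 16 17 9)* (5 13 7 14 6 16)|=|(2 14 5 8 10 13 3 4 6 16 17 9)|=12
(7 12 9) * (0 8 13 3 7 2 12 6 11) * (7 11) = [8, 1, 12, 11, 4, 5, 7, 6, 13, 2, 10, 0, 9, 3] = (0 8 13 3 11)(2 12 9)(6 7)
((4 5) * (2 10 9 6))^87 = (2 6 9 10)(4 5) = [0, 1, 6, 3, 5, 4, 9, 7, 8, 10, 2]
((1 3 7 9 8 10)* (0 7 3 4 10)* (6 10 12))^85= (12)(0 7 9 8)= [7, 1, 2, 3, 4, 5, 6, 9, 0, 8, 10, 11, 12]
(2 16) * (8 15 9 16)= [0, 1, 8, 3, 4, 5, 6, 7, 15, 16, 10, 11, 12, 13, 14, 9, 2]= (2 8 15 9 16)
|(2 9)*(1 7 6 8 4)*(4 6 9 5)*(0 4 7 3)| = |(0 4 1 3)(2 5 7 9)(6 8)| = 4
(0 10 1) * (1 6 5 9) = (0 10 6 5 9 1) = [10, 0, 2, 3, 4, 9, 5, 7, 8, 1, 6]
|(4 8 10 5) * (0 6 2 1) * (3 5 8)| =|(0 6 2 1)(3 5 4)(8 10)| =12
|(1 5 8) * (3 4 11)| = 3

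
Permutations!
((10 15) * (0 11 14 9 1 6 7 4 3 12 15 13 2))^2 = (0 14 1 7 3 15 13)(2 11 9 6 4 12 10) = [14, 7, 11, 15, 12, 5, 4, 3, 8, 6, 2, 9, 10, 0, 1, 13]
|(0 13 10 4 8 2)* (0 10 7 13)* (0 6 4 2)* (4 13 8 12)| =|(0 6 13 7 8)(2 10)(4 12)| =10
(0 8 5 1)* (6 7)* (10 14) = (0 8 5 1)(6 7)(10 14) = [8, 0, 2, 3, 4, 1, 7, 6, 5, 9, 14, 11, 12, 13, 10]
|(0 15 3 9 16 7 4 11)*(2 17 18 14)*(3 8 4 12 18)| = |(0 15 8 4 11)(2 17 3 9 16 7 12 18 14)| = 45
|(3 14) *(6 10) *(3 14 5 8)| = 6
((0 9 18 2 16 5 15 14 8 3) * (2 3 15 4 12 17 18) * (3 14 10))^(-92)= (0 12 10 5 8 2 18)(3 4 15 16 14 9 17)= [12, 1, 18, 4, 15, 8, 6, 7, 2, 17, 5, 11, 10, 13, 9, 16, 14, 3, 0]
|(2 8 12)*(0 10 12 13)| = |(0 10 12 2 8 13)| = 6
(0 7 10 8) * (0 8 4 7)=(4 7 10)=[0, 1, 2, 3, 7, 5, 6, 10, 8, 9, 4]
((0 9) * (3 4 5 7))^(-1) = (0 9)(3 7 5 4) = [9, 1, 2, 7, 3, 4, 6, 5, 8, 0]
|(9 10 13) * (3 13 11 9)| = 6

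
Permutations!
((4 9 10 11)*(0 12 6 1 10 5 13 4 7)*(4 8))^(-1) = (0 7 11 10 1 6 12)(4 8 13 5 9) = [7, 6, 2, 3, 8, 9, 12, 11, 13, 4, 1, 10, 0, 5]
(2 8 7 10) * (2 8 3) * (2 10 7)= [0, 1, 3, 10, 4, 5, 6, 7, 2, 9, 8]= (2 3 10 8)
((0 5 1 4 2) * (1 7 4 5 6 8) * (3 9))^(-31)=(0 6 8 1 5 7 4 2)(3 9)=[6, 5, 0, 9, 2, 7, 8, 4, 1, 3]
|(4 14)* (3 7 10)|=6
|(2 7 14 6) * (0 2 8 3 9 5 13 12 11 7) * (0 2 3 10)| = 12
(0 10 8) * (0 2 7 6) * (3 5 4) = (0 10 8 2 7 6)(3 5 4) = [10, 1, 7, 5, 3, 4, 0, 6, 2, 9, 8]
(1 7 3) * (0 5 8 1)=(0 5 8 1 7 3)=[5, 7, 2, 0, 4, 8, 6, 3, 1]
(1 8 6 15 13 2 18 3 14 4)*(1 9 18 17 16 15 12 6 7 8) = [0, 1, 17, 14, 9, 5, 12, 8, 7, 18, 10, 11, 6, 2, 4, 13, 15, 16, 3] = (2 17 16 15 13)(3 14 4 9 18)(6 12)(7 8)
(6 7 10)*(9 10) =(6 7 9 10) =[0, 1, 2, 3, 4, 5, 7, 9, 8, 10, 6]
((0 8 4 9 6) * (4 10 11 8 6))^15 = (11)(0 6)(4 9) = [6, 1, 2, 3, 9, 5, 0, 7, 8, 4, 10, 11]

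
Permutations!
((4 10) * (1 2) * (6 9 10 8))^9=(1 2)(4 10 9 6 8)=[0, 2, 1, 3, 10, 5, 8, 7, 4, 6, 9]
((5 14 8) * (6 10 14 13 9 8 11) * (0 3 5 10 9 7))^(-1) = (0 7 13 5 3)(6 11 14 10 8 9) = [7, 1, 2, 0, 4, 3, 11, 13, 9, 6, 8, 14, 12, 5, 10]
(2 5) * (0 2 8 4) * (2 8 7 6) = [8, 1, 5, 3, 0, 7, 2, 6, 4] = (0 8 4)(2 5 7 6)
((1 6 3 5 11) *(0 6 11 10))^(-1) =(0 10 5 3 6)(1 11) =[10, 11, 2, 6, 4, 3, 0, 7, 8, 9, 5, 1]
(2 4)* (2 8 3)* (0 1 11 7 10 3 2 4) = [1, 11, 0, 4, 8, 5, 6, 10, 2, 9, 3, 7] = (0 1 11 7 10 3 4 8 2)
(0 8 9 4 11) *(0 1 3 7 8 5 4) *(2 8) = [5, 3, 8, 7, 11, 4, 6, 2, 9, 0, 10, 1] = (0 5 4 11 1 3 7 2 8 9)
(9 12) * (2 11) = [0, 1, 11, 3, 4, 5, 6, 7, 8, 12, 10, 2, 9] = (2 11)(9 12)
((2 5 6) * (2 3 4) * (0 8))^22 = (8)(2 6 4 5 3) = [0, 1, 6, 2, 5, 3, 4, 7, 8]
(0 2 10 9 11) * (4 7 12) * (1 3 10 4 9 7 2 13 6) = (0 13 6 1 3 10 7 12 9 11)(2 4) = [13, 3, 4, 10, 2, 5, 1, 12, 8, 11, 7, 0, 9, 6]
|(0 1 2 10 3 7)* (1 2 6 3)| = |(0 2 10 1 6 3 7)| = 7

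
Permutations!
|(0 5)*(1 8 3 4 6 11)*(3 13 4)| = |(0 5)(1 8 13 4 6 11)| = 6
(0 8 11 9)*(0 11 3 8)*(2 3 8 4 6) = (2 3 4 6)(9 11) = [0, 1, 3, 4, 6, 5, 2, 7, 8, 11, 10, 9]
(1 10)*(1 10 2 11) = (1 2 11) = [0, 2, 11, 3, 4, 5, 6, 7, 8, 9, 10, 1]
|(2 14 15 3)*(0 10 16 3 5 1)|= |(0 10 16 3 2 14 15 5 1)|= 9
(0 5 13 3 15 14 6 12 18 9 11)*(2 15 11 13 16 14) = (0 5 16 14 6 12 18 9 13 3 11)(2 15) = [5, 1, 15, 11, 4, 16, 12, 7, 8, 13, 10, 0, 18, 3, 6, 2, 14, 17, 9]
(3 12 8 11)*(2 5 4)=(2 5 4)(3 12 8 11)=[0, 1, 5, 12, 2, 4, 6, 7, 11, 9, 10, 3, 8]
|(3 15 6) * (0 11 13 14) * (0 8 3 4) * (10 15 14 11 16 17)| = 42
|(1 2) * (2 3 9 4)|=|(1 3 9 4 2)|=5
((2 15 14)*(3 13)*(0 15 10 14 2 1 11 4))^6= [11, 10, 0, 3, 1, 5, 6, 7, 8, 9, 15, 14, 12, 13, 2, 4]= (0 11 14 2)(1 10 15 4)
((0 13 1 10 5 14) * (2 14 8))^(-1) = [14, 13, 8, 3, 4, 10, 6, 7, 5, 9, 1, 11, 12, 0, 2] = (0 14 2 8 5 10 1 13)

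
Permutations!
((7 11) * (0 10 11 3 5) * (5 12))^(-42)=(12)=[0, 1, 2, 3, 4, 5, 6, 7, 8, 9, 10, 11, 12]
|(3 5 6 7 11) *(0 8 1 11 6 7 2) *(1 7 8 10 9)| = |(0 10 9 1 11 3 5 8 7 6 2)| = 11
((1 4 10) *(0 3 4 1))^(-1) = (0 10 4 3) = [10, 1, 2, 0, 3, 5, 6, 7, 8, 9, 4]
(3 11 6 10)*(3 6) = (3 11)(6 10) = [0, 1, 2, 11, 4, 5, 10, 7, 8, 9, 6, 3]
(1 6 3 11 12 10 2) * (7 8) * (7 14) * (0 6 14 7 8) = (0 6 3 11 12 10 2 1 14 8 7) = [6, 14, 1, 11, 4, 5, 3, 0, 7, 9, 2, 12, 10, 13, 8]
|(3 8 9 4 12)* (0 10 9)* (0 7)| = 8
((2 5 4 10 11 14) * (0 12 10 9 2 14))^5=[12, 1, 5, 3, 9, 4, 6, 7, 8, 2, 11, 0, 10, 13, 14]=(14)(0 12 10 11)(2 5 4 9)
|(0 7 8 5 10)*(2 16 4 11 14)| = 5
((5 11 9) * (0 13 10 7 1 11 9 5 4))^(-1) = (0 4 9 5 11 1 7 10 13) = [4, 7, 2, 3, 9, 11, 6, 10, 8, 5, 13, 1, 12, 0]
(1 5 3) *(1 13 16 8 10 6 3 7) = (1 5 7)(3 13 16 8 10 6) = [0, 5, 2, 13, 4, 7, 3, 1, 10, 9, 6, 11, 12, 16, 14, 15, 8]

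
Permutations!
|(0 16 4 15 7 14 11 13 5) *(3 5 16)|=21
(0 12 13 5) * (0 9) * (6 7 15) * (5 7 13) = (0 12 5 9)(6 13 7 15) = [12, 1, 2, 3, 4, 9, 13, 15, 8, 0, 10, 11, 5, 7, 14, 6]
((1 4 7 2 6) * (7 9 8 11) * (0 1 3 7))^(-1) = (0 11 8 9 4 1)(2 7 3 6) = [11, 0, 7, 6, 1, 5, 2, 3, 9, 4, 10, 8]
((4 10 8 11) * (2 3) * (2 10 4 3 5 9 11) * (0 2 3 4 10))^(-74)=[8, 1, 3, 10, 9, 0, 6, 7, 4, 2, 11, 5]=(0 8 4 9 2 3 10 11 5)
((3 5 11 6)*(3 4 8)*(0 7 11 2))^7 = (0 5 8 6 7 2 3 4 11) = [5, 1, 3, 4, 11, 8, 7, 2, 6, 9, 10, 0]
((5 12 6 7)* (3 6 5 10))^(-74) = (12)(3 7)(6 10) = [0, 1, 2, 7, 4, 5, 10, 3, 8, 9, 6, 11, 12]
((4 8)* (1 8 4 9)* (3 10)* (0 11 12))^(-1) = (0 12 11)(1 9 8)(3 10) = [12, 9, 2, 10, 4, 5, 6, 7, 1, 8, 3, 0, 11]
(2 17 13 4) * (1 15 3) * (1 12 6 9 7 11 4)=(1 15 3 12 6 9 7 11 4 2 17 13)=[0, 15, 17, 12, 2, 5, 9, 11, 8, 7, 10, 4, 6, 1, 14, 3, 16, 13]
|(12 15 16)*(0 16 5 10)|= |(0 16 12 15 5 10)|= 6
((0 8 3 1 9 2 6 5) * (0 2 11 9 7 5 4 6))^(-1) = (0 2 5 7 1 3 8)(4 6)(9 11) = [2, 3, 5, 8, 6, 7, 4, 1, 0, 11, 10, 9]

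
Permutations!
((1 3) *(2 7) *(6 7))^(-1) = [0, 3, 7, 1, 4, 5, 2, 6] = (1 3)(2 7 6)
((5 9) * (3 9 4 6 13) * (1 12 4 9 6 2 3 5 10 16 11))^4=(1 3 9)(2 5 11)(4 13 16)(6 10 12)=[0, 3, 5, 9, 13, 11, 10, 7, 8, 1, 12, 2, 6, 16, 14, 15, 4]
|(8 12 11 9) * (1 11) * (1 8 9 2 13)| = 4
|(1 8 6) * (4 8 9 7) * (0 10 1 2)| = |(0 10 1 9 7 4 8 6 2)| = 9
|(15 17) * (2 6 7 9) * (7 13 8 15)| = |(2 6 13 8 15 17 7 9)| = 8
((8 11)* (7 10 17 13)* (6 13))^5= (17)(8 11)= [0, 1, 2, 3, 4, 5, 6, 7, 11, 9, 10, 8, 12, 13, 14, 15, 16, 17]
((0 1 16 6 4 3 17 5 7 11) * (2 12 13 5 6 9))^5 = (0 12)(1 13)(2 11)(3 17 6 4)(5 16)(7 9) = [12, 13, 11, 17, 3, 16, 4, 9, 8, 7, 10, 2, 0, 1, 14, 15, 5, 6]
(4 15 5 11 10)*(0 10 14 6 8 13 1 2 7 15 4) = (0 10)(1 2 7 15 5 11 14 6 8 13) = [10, 2, 7, 3, 4, 11, 8, 15, 13, 9, 0, 14, 12, 1, 6, 5]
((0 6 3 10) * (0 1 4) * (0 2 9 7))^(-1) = (0 7 9 2 4 1 10 3 6) = [7, 10, 4, 6, 1, 5, 0, 9, 8, 2, 3]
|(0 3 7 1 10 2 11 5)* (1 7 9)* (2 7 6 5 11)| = |(11)(0 3 9 1 10 7 6 5)| = 8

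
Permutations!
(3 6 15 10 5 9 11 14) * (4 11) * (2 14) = (2 14 3 6 15 10 5 9 4 11) = [0, 1, 14, 6, 11, 9, 15, 7, 8, 4, 5, 2, 12, 13, 3, 10]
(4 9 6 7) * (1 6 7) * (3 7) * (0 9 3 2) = (0 9 2)(1 6)(3 7 4) = [9, 6, 0, 7, 3, 5, 1, 4, 8, 2]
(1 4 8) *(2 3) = (1 4 8)(2 3) = [0, 4, 3, 2, 8, 5, 6, 7, 1]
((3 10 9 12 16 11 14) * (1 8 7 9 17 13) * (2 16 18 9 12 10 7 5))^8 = (1 7 8 12 5 18 2 9 16 10 11 17 14 13 3) = [0, 7, 9, 1, 4, 18, 6, 8, 12, 16, 11, 17, 5, 3, 13, 15, 10, 14, 2]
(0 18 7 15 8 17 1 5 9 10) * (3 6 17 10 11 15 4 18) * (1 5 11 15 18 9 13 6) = (0 3 1 11 18 7 4 9 15 8 10)(5 13 6 17) = [3, 11, 2, 1, 9, 13, 17, 4, 10, 15, 0, 18, 12, 6, 14, 8, 16, 5, 7]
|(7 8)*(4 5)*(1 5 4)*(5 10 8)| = 5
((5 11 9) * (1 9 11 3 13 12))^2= (1 5 13)(3 12 9)= [0, 5, 2, 12, 4, 13, 6, 7, 8, 3, 10, 11, 9, 1]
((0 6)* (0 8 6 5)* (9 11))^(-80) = [0, 1, 2, 3, 4, 5, 6, 7, 8, 9, 10, 11] = (11)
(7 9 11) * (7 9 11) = (7 11 9) = [0, 1, 2, 3, 4, 5, 6, 11, 8, 7, 10, 9]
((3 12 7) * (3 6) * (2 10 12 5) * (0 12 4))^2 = (0 7 3 2 4 12 6 5 10) = [7, 1, 4, 2, 12, 10, 5, 3, 8, 9, 0, 11, 6]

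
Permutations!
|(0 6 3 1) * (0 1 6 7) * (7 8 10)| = |(0 8 10 7)(3 6)| = 4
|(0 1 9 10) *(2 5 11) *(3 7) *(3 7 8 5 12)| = 12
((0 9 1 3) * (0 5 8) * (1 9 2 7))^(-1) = (9)(0 8 5 3 1 7 2) = [8, 7, 0, 1, 4, 3, 6, 2, 5, 9]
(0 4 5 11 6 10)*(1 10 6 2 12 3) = (0 4 5 11 2 12 3 1 10) = [4, 10, 12, 1, 5, 11, 6, 7, 8, 9, 0, 2, 3]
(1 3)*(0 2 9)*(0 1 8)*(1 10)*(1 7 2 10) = (0 10 7 2 9 1 3 8) = [10, 3, 9, 8, 4, 5, 6, 2, 0, 1, 7]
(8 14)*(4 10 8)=(4 10 8 14)=[0, 1, 2, 3, 10, 5, 6, 7, 14, 9, 8, 11, 12, 13, 4]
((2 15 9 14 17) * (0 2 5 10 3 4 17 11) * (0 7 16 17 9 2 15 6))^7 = (0 6 2 15)(3 17 11 4 5 7 9 10 16 14) = [6, 1, 15, 17, 5, 7, 2, 9, 8, 10, 16, 4, 12, 13, 3, 0, 14, 11]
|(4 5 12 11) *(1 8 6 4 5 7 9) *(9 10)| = 21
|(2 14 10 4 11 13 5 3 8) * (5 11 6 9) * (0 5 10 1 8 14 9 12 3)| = |(0 5)(1 8 2 9 10 4 6 12 3 14)(11 13)| = 10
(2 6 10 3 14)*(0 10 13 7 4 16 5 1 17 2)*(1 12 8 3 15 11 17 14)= [10, 14, 6, 1, 16, 12, 13, 4, 3, 9, 15, 17, 8, 7, 0, 11, 5, 2]= (0 10 15 11 17 2 6 13 7 4 16 5 12 8 3 1 14)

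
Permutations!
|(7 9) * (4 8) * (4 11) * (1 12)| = 6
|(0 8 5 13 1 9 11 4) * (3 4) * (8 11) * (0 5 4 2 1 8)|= |(0 11 3 2 1 9)(4 5 13 8)|= 12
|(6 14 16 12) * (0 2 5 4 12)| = 8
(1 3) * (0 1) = (0 1 3) = [1, 3, 2, 0]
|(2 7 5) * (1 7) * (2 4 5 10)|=4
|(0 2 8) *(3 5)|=6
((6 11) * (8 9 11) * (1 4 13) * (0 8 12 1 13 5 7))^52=(13)(0 9 6 1 5)(4 7 8 11 12)=[9, 5, 2, 3, 7, 0, 1, 8, 11, 6, 10, 12, 4, 13]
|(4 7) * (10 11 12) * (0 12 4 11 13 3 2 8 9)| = |(0 12 10 13 3 2 8 9)(4 7 11)| = 24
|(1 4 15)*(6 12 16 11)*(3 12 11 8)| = |(1 4 15)(3 12 16 8)(6 11)| = 12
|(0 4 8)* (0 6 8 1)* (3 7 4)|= |(0 3 7 4 1)(6 8)|= 10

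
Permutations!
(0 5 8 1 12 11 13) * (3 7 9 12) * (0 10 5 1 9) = (0 1 3 7)(5 8 9 12 11 13 10) = [1, 3, 2, 7, 4, 8, 6, 0, 9, 12, 5, 13, 11, 10]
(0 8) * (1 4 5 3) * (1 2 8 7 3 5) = (0 7 3 2 8)(1 4) = [7, 4, 8, 2, 1, 5, 6, 3, 0]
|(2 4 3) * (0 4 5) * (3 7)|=|(0 4 7 3 2 5)|=6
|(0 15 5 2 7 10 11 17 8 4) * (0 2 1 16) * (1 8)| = 12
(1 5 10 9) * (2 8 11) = [0, 5, 8, 3, 4, 10, 6, 7, 11, 1, 9, 2] = (1 5 10 9)(2 8 11)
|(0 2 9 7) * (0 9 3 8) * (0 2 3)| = 4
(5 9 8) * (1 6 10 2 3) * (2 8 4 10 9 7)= (1 6 9 4 10 8 5 7 2 3)= [0, 6, 3, 1, 10, 7, 9, 2, 5, 4, 8]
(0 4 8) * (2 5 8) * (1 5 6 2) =(0 4 1 5 8)(2 6) =[4, 5, 6, 3, 1, 8, 2, 7, 0]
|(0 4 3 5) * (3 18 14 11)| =|(0 4 18 14 11 3 5)| =7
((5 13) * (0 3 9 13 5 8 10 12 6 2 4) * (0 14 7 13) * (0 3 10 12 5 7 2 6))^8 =(0 10 5 7 13 8 12)(2 14 4) =[10, 1, 14, 3, 2, 7, 6, 13, 12, 9, 5, 11, 0, 8, 4]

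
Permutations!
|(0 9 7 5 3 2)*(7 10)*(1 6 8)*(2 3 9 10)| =6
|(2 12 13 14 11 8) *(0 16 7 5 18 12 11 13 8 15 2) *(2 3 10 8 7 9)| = 36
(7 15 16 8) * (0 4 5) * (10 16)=(0 4 5)(7 15 10 16 8)=[4, 1, 2, 3, 5, 0, 6, 15, 7, 9, 16, 11, 12, 13, 14, 10, 8]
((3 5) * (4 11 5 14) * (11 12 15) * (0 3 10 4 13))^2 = [14, 1, 2, 13, 15, 4, 6, 7, 8, 9, 12, 10, 11, 3, 0, 5] = (0 14)(3 13)(4 15 5)(10 12 11)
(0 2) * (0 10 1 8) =(0 2 10 1 8) =[2, 8, 10, 3, 4, 5, 6, 7, 0, 9, 1]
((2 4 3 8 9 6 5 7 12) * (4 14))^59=(2 12 7 5 6 9 8 3 4 14)=[0, 1, 12, 4, 14, 6, 9, 5, 3, 8, 10, 11, 7, 13, 2]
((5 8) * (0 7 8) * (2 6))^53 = (0 7 8 5)(2 6) = [7, 1, 6, 3, 4, 0, 2, 8, 5]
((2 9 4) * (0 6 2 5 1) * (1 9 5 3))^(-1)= (0 1 3 4 9 5 2 6)= [1, 3, 6, 4, 9, 2, 0, 7, 8, 5]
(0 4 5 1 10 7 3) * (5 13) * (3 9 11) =[4, 10, 2, 0, 13, 1, 6, 9, 8, 11, 7, 3, 12, 5] =(0 4 13 5 1 10 7 9 11 3)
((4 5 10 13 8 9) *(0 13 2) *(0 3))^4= (0 4 3 9 2 8 10 13 5)= [4, 1, 8, 9, 3, 0, 6, 7, 10, 2, 13, 11, 12, 5]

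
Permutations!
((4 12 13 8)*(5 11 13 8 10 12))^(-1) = [0, 1, 2, 3, 8, 4, 6, 7, 12, 9, 13, 5, 10, 11] = (4 8 12 10 13 11 5)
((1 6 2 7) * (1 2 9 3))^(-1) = (1 3 9 6)(2 7) = [0, 3, 7, 9, 4, 5, 1, 2, 8, 6]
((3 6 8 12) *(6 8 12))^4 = [0, 1, 2, 3, 4, 5, 6, 7, 8, 9, 10, 11, 12] = (12)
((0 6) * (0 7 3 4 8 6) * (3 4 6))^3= (3 4 6 8 7)= [0, 1, 2, 4, 6, 5, 8, 3, 7]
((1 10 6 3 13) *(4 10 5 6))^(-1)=[0, 13, 2, 6, 10, 1, 5, 7, 8, 9, 4, 11, 12, 3]=(1 13 3 6 5)(4 10)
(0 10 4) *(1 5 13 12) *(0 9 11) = (0 10 4 9 11)(1 5 13 12) = [10, 5, 2, 3, 9, 13, 6, 7, 8, 11, 4, 0, 1, 12]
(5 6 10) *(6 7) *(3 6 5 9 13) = (3 6 10 9 13)(5 7) = [0, 1, 2, 6, 4, 7, 10, 5, 8, 13, 9, 11, 12, 3]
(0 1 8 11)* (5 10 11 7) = (0 1 8 7 5 10 11) = [1, 8, 2, 3, 4, 10, 6, 5, 7, 9, 11, 0]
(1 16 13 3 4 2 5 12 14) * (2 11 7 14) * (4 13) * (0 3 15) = (0 3 13 15)(1 16 4 11 7 14)(2 5 12) = [3, 16, 5, 13, 11, 12, 6, 14, 8, 9, 10, 7, 2, 15, 1, 0, 4]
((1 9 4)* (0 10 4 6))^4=(0 9 4)(1 10 6)=[9, 10, 2, 3, 0, 5, 1, 7, 8, 4, 6]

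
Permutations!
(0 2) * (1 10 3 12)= (0 2)(1 10 3 12)= [2, 10, 0, 12, 4, 5, 6, 7, 8, 9, 3, 11, 1]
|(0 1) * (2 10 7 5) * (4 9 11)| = 12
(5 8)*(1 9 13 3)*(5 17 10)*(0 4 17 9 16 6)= (0 4 17 10 5 8 9 13 3 1 16 6)= [4, 16, 2, 1, 17, 8, 0, 7, 9, 13, 5, 11, 12, 3, 14, 15, 6, 10]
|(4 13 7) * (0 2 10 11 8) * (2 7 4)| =|(0 7 2 10 11 8)(4 13)| =6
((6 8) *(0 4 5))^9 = (6 8) = [0, 1, 2, 3, 4, 5, 8, 7, 6]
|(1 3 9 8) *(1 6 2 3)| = 5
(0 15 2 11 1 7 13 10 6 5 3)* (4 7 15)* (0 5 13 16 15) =(0 4 7 16 15 2 11 1)(3 5)(6 13 10) =[4, 0, 11, 5, 7, 3, 13, 16, 8, 9, 6, 1, 12, 10, 14, 2, 15]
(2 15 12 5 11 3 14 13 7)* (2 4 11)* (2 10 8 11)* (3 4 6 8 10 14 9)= (2 15 12 5 14 13 7 6 8 11 4)(3 9)= [0, 1, 15, 9, 2, 14, 8, 6, 11, 3, 10, 4, 5, 7, 13, 12]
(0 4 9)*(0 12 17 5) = (0 4 9 12 17 5) = [4, 1, 2, 3, 9, 0, 6, 7, 8, 12, 10, 11, 17, 13, 14, 15, 16, 5]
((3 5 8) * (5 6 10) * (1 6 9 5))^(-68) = (1 6 10) = [0, 6, 2, 3, 4, 5, 10, 7, 8, 9, 1]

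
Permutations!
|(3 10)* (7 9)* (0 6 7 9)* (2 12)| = |(0 6 7)(2 12)(3 10)| = 6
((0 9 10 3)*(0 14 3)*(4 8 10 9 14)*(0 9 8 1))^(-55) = [0, 1, 2, 3, 4, 5, 6, 7, 9, 10, 8, 11, 12, 13, 14] = (14)(8 9 10)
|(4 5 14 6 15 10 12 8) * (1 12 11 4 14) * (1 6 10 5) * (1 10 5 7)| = 24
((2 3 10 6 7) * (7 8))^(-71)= (2 3 10 6 8 7)= [0, 1, 3, 10, 4, 5, 8, 2, 7, 9, 6]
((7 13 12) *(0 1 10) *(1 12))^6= (13)= [0, 1, 2, 3, 4, 5, 6, 7, 8, 9, 10, 11, 12, 13]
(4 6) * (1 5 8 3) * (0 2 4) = (0 2 4 6)(1 5 8 3) = [2, 5, 4, 1, 6, 8, 0, 7, 3]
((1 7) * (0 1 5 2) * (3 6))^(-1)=(0 2 5 7 1)(3 6)=[2, 0, 5, 6, 4, 7, 3, 1]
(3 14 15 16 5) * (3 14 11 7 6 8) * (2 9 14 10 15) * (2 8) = [0, 1, 9, 11, 4, 10, 2, 6, 3, 14, 15, 7, 12, 13, 8, 16, 5] = (2 9 14 8 3 11 7 6)(5 10 15 16)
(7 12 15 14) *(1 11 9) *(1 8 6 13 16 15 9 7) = (1 11 7 12 9 8 6 13 16 15 14) = [0, 11, 2, 3, 4, 5, 13, 12, 6, 8, 10, 7, 9, 16, 1, 14, 15]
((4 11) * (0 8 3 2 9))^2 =[3, 1, 0, 9, 4, 5, 6, 7, 2, 8, 10, 11] =(11)(0 3 9 8 2)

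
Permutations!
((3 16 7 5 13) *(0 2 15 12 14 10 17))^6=(0 17 10 14 12 15 2)(3 16 7 5 13)=[17, 1, 0, 16, 4, 13, 6, 5, 8, 9, 14, 11, 15, 3, 12, 2, 7, 10]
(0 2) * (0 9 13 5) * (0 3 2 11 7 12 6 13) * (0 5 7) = (0 11)(2 9 5 3)(6 13 7 12) = [11, 1, 9, 2, 4, 3, 13, 12, 8, 5, 10, 0, 6, 7]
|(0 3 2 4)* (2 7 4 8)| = 4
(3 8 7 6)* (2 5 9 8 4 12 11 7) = (2 5 9 8)(3 4 12 11 7 6) = [0, 1, 5, 4, 12, 9, 3, 6, 2, 8, 10, 7, 11]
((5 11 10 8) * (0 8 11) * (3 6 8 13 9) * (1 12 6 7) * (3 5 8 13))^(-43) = (0 7 12 13 5 3 1 6 9)(10 11) = [7, 6, 2, 1, 4, 3, 9, 12, 8, 0, 11, 10, 13, 5]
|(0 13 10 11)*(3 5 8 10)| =|(0 13 3 5 8 10 11)| =7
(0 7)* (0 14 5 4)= (0 7 14 5 4)= [7, 1, 2, 3, 0, 4, 6, 14, 8, 9, 10, 11, 12, 13, 5]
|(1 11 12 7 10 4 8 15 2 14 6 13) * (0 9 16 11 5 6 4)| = |(0 9 16 11 12 7 10)(1 5 6 13)(2 14 4 8 15)| = 140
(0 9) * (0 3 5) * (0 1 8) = (0 9 3 5 1 8) = [9, 8, 2, 5, 4, 1, 6, 7, 0, 3]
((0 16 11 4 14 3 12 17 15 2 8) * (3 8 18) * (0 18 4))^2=(0 11 16)(2 14 18 12 15 4 8 3 17)=[11, 1, 14, 17, 8, 5, 6, 7, 3, 9, 10, 16, 15, 13, 18, 4, 0, 2, 12]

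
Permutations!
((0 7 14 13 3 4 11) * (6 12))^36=(0 7 14 13 3 4 11)=[7, 1, 2, 4, 11, 5, 6, 14, 8, 9, 10, 0, 12, 3, 13]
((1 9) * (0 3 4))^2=(9)(0 4 3)=[4, 1, 2, 0, 3, 5, 6, 7, 8, 9]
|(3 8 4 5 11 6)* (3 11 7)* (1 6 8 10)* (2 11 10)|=21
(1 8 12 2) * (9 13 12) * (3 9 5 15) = (1 8 5 15 3 9 13 12 2) = [0, 8, 1, 9, 4, 15, 6, 7, 5, 13, 10, 11, 2, 12, 14, 3]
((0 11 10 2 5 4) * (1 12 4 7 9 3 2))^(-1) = [4, 10, 3, 9, 12, 2, 6, 5, 8, 7, 11, 0, 1] = (0 4 12 1 10 11)(2 3 9 7 5)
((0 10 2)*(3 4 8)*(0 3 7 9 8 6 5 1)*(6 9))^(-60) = (0 8 10 7 2 6 3 5 4 1 9) = [8, 9, 6, 5, 1, 4, 3, 2, 10, 0, 7]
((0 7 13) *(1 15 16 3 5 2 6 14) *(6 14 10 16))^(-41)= [7, 16, 6, 1, 4, 15, 5, 13, 8, 9, 2, 11, 12, 0, 10, 3, 14]= (0 7 13)(1 16 14 10 2 6 5 15 3)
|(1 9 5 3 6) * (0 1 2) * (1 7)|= 8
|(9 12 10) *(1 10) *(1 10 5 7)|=|(1 5 7)(9 12 10)|=3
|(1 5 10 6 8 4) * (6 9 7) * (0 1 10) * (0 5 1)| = 6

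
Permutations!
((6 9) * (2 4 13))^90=(13)=[0, 1, 2, 3, 4, 5, 6, 7, 8, 9, 10, 11, 12, 13]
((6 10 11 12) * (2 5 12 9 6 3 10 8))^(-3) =(2 9 3)(5 6 10)(8 11 12) =[0, 1, 9, 2, 4, 6, 10, 7, 11, 3, 5, 12, 8]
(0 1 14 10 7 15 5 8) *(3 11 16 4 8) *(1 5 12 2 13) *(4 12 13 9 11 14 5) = (0 4 8)(1 5 3 14 10 7 15 13)(2 9 11 16 12) = [4, 5, 9, 14, 8, 3, 6, 15, 0, 11, 7, 16, 2, 1, 10, 13, 12]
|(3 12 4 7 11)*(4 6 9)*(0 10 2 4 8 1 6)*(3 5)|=36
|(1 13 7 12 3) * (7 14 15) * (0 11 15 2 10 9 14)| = |(0 11 15 7 12 3 1 13)(2 10 9 14)| = 8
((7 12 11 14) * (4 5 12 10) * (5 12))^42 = (14) = [0, 1, 2, 3, 4, 5, 6, 7, 8, 9, 10, 11, 12, 13, 14]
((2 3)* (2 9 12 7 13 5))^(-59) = (2 7 3 13 9 5 12) = [0, 1, 7, 13, 4, 12, 6, 3, 8, 5, 10, 11, 2, 9]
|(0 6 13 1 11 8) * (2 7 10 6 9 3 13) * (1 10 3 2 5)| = |(0 9 2 7 3 13 10 6 5 1 11 8)| = 12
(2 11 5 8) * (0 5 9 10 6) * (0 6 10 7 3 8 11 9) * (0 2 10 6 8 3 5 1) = [1, 0, 9, 3, 4, 11, 8, 5, 10, 7, 6, 2] = (0 1)(2 9 7 5 11)(6 8 10)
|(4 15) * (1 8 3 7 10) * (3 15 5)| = 8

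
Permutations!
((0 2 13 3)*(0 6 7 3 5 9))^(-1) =(0 9 5 13 2)(3 7 6) =[9, 1, 0, 7, 4, 13, 3, 6, 8, 5, 10, 11, 12, 2]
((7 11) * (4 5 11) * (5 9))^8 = (4 11 9 7 5) = [0, 1, 2, 3, 11, 4, 6, 5, 8, 7, 10, 9]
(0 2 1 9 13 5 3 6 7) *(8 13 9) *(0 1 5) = (0 2 5 3 6 7 1 8 13) = [2, 8, 5, 6, 4, 3, 7, 1, 13, 9, 10, 11, 12, 0]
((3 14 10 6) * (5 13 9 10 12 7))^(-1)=(3 6 10 9 13 5 7 12 14)=[0, 1, 2, 6, 4, 7, 10, 12, 8, 13, 9, 11, 14, 5, 3]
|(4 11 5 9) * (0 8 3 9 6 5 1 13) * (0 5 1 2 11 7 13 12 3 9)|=|(0 8 9 4 7 13 5 6 1 12 3)(2 11)|=22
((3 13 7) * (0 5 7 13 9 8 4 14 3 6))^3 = (0 6 7 5)(3 4 9 14 8) = [6, 1, 2, 4, 9, 0, 7, 5, 3, 14, 10, 11, 12, 13, 8]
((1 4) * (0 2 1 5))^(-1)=(0 5 4 1 2)=[5, 2, 0, 3, 1, 4]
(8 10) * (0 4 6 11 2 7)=[4, 1, 7, 3, 6, 5, 11, 0, 10, 9, 8, 2]=(0 4 6 11 2 7)(8 10)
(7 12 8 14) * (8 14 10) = [0, 1, 2, 3, 4, 5, 6, 12, 10, 9, 8, 11, 14, 13, 7] = (7 12 14)(8 10)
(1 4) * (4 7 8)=(1 7 8 4)=[0, 7, 2, 3, 1, 5, 6, 8, 4]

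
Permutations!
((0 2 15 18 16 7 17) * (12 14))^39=(0 16 2 7 15 17 18)(12 14)=[16, 1, 7, 3, 4, 5, 6, 15, 8, 9, 10, 11, 14, 13, 12, 17, 2, 18, 0]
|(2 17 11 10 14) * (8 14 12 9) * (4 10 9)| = 6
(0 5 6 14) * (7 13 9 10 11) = (0 5 6 14)(7 13 9 10 11) = [5, 1, 2, 3, 4, 6, 14, 13, 8, 10, 11, 7, 12, 9, 0]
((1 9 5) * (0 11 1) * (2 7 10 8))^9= (0 5 9 1 11)(2 7 10 8)= [5, 11, 7, 3, 4, 9, 6, 10, 2, 1, 8, 0]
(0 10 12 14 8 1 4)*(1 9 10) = (0 1 4)(8 9 10 12 14) = [1, 4, 2, 3, 0, 5, 6, 7, 9, 10, 12, 11, 14, 13, 8]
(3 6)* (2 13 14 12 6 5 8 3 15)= [0, 1, 13, 5, 4, 8, 15, 7, 3, 9, 10, 11, 6, 14, 12, 2]= (2 13 14 12 6 15)(3 5 8)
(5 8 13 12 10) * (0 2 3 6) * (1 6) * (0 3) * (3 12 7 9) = (0 2)(1 6 12 10 5 8 13 7 9 3) = [2, 6, 0, 1, 4, 8, 12, 9, 13, 3, 5, 11, 10, 7]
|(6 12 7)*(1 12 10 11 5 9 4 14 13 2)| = 12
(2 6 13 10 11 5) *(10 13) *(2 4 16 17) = [0, 1, 6, 3, 16, 4, 10, 7, 8, 9, 11, 5, 12, 13, 14, 15, 17, 2] = (2 6 10 11 5 4 16 17)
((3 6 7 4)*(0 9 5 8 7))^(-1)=[6, 1, 2, 4, 7, 9, 3, 8, 5, 0]=(0 6 3 4 7 8 5 9)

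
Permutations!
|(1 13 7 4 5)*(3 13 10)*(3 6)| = 8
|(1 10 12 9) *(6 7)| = |(1 10 12 9)(6 7)| = 4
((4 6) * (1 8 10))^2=(1 10 8)=[0, 10, 2, 3, 4, 5, 6, 7, 1, 9, 8]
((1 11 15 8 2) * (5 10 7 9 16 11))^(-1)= (1 2 8 15 11 16 9 7 10 5)= [0, 2, 8, 3, 4, 1, 6, 10, 15, 7, 5, 16, 12, 13, 14, 11, 9]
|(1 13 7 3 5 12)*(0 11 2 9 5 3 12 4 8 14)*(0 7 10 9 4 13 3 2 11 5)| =40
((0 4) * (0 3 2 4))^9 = (4) = [0, 1, 2, 3, 4]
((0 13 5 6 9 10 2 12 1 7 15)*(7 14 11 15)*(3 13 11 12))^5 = [15, 12, 9, 10, 4, 3, 13, 7, 8, 5, 6, 0, 14, 2, 1, 11] = (0 15 11)(1 12 14)(2 9 5 3 10 6 13)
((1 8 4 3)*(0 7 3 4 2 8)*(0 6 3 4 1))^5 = (0 3 6 1 4 7)(2 8) = [3, 4, 8, 6, 7, 5, 1, 0, 2]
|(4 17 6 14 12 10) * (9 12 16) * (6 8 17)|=14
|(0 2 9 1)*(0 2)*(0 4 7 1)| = |(0 4 7 1 2 9)| = 6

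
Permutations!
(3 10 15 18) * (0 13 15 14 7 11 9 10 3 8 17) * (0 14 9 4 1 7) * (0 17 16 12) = [13, 7, 2, 3, 1, 5, 6, 11, 16, 10, 9, 4, 0, 15, 17, 18, 12, 14, 8] = (0 13 15 18 8 16 12)(1 7 11 4)(9 10)(14 17)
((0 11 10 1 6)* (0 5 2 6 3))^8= [1, 11, 5, 10, 4, 6, 2, 7, 8, 9, 0, 3]= (0 1 11 3 10)(2 5 6)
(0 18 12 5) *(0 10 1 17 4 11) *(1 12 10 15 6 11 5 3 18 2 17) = (0 2 17 4 5 15 6 11)(3 18 10 12) = [2, 1, 17, 18, 5, 15, 11, 7, 8, 9, 12, 0, 3, 13, 14, 6, 16, 4, 10]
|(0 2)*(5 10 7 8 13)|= 10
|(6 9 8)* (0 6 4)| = 5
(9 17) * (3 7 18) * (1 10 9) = [0, 10, 2, 7, 4, 5, 6, 18, 8, 17, 9, 11, 12, 13, 14, 15, 16, 1, 3] = (1 10 9 17)(3 7 18)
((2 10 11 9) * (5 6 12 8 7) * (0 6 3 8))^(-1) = (0 12 6)(2 9 11 10)(3 5 7 8) = [12, 1, 9, 5, 4, 7, 0, 8, 3, 11, 2, 10, 6]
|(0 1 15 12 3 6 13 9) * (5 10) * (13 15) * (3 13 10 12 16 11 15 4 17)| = 84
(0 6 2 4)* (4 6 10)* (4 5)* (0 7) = (0 10 5 4 7)(2 6) = [10, 1, 6, 3, 7, 4, 2, 0, 8, 9, 5]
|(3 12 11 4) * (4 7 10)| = 6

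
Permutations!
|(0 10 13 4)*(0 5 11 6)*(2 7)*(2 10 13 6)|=|(0 13 4 5 11 2 7 10 6)|=9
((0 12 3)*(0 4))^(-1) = [4, 1, 2, 12, 3, 5, 6, 7, 8, 9, 10, 11, 0] = (0 4 3 12)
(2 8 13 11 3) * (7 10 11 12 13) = [0, 1, 8, 2, 4, 5, 6, 10, 7, 9, 11, 3, 13, 12] = (2 8 7 10 11 3)(12 13)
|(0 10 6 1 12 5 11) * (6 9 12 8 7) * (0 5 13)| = 20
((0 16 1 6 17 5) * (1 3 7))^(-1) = (0 5 17 6 1 7 3 16) = [5, 7, 2, 16, 4, 17, 1, 3, 8, 9, 10, 11, 12, 13, 14, 15, 0, 6]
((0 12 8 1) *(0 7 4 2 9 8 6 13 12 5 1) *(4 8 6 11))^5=(2 11 13 9 4 12 6)=[0, 1, 11, 3, 12, 5, 2, 7, 8, 4, 10, 13, 6, 9]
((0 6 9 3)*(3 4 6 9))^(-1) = (0 3 6 4 9) = [3, 1, 2, 6, 9, 5, 4, 7, 8, 0]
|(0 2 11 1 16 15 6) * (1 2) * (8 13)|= 10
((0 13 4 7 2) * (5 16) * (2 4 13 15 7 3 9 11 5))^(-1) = (0 2 16 5 11 9 3 4 7 15) = [2, 1, 16, 4, 7, 11, 6, 15, 8, 3, 10, 9, 12, 13, 14, 0, 5]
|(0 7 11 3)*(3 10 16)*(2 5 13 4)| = 12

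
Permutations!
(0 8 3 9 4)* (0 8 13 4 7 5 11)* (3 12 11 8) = [13, 1, 2, 9, 3, 8, 6, 5, 12, 7, 10, 0, 11, 4] = (0 13 4 3 9 7 5 8 12 11)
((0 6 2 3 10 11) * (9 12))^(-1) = (0 11 10 3 2 6)(9 12) = [11, 1, 6, 2, 4, 5, 0, 7, 8, 12, 3, 10, 9]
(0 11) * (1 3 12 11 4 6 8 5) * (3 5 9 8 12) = (0 4 6 12 11)(1 5)(8 9) = [4, 5, 2, 3, 6, 1, 12, 7, 9, 8, 10, 0, 11]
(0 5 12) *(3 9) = (0 5 12)(3 9) = [5, 1, 2, 9, 4, 12, 6, 7, 8, 3, 10, 11, 0]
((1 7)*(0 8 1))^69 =[8, 7, 2, 3, 4, 5, 6, 0, 1] =(0 8 1 7)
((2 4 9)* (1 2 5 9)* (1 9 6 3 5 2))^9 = (9) = [0, 1, 2, 3, 4, 5, 6, 7, 8, 9]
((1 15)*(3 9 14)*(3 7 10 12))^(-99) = (1 15)(3 7)(9 10)(12 14) = [0, 15, 2, 7, 4, 5, 6, 3, 8, 10, 9, 11, 14, 13, 12, 1]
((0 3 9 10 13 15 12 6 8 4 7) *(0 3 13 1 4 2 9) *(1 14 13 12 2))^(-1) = [3, 8, 15, 7, 1, 5, 12, 4, 6, 2, 9, 11, 0, 14, 10, 13] = (0 3 7 4 1 8 6 12)(2 15 13 14 10 9)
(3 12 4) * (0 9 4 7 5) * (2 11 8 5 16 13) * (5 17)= (0 9 4 3 12 7 16 13 2 11 8 17 5)= [9, 1, 11, 12, 3, 0, 6, 16, 17, 4, 10, 8, 7, 2, 14, 15, 13, 5]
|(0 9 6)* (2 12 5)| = |(0 9 6)(2 12 5)| = 3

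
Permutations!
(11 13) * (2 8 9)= (2 8 9)(11 13)= [0, 1, 8, 3, 4, 5, 6, 7, 9, 2, 10, 13, 12, 11]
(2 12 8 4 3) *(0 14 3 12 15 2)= (0 14 3)(2 15)(4 12 8)= [14, 1, 15, 0, 12, 5, 6, 7, 4, 9, 10, 11, 8, 13, 3, 2]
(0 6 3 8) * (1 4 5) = (0 6 3 8)(1 4 5) = [6, 4, 2, 8, 5, 1, 3, 7, 0]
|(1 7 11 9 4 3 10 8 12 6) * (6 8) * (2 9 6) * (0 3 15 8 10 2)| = |(0 3 2 9 4 15 8 12 10)(1 7 11 6)| = 36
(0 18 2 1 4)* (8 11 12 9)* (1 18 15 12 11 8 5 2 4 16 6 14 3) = (0 15 12 9 5 2 18 4)(1 16 6 14 3) = [15, 16, 18, 1, 0, 2, 14, 7, 8, 5, 10, 11, 9, 13, 3, 12, 6, 17, 4]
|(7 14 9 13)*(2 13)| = 5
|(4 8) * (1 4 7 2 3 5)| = |(1 4 8 7 2 3 5)| = 7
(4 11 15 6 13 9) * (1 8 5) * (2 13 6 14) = (1 8 5)(2 13 9 4 11 15 14) = [0, 8, 13, 3, 11, 1, 6, 7, 5, 4, 10, 15, 12, 9, 2, 14]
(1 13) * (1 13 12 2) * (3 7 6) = (13)(1 12 2)(3 7 6) = [0, 12, 1, 7, 4, 5, 3, 6, 8, 9, 10, 11, 2, 13]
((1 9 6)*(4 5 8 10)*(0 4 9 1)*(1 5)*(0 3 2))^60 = (10) = [0, 1, 2, 3, 4, 5, 6, 7, 8, 9, 10]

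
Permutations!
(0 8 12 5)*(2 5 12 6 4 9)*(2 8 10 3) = (12)(0 10 3 2 5)(4 9 8 6) = [10, 1, 5, 2, 9, 0, 4, 7, 6, 8, 3, 11, 12]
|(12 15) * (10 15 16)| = 4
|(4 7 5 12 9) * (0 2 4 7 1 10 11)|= 12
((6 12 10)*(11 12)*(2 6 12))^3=[0, 1, 2, 3, 4, 5, 6, 7, 8, 9, 12, 11, 10]=(10 12)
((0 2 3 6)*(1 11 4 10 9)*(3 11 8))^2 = (0 11 10 1 3)(2 4 9 8 6) = [11, 3, 4, 0, 9, 5, 2, 7, 6, 8, 1, 10]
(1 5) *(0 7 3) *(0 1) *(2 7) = (0 2 7 3 1 5) = [2, 5, 7, 1, 4, 0, 6, 3]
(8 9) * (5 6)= (5 6)(8 9)= [0, 1, 2, 3, 4, 6, 5, 7, 9, 8]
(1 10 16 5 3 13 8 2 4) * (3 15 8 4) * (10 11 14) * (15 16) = [0, 11, 3, 13, 1, 16, 6, 7, 2, 9, 15, 14, 12, 4, 10, 8, 5] = (1 11 14 10 15 8 2 3 13 4)(5 16)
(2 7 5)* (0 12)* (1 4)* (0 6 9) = (0 12 6 9)(1 4)(2 7 5) = [12, 4, 7, 3, 1, 2, 9, 5, 8, 0, 10, 11, 6]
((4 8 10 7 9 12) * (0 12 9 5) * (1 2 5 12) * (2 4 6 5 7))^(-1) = (0 5 6 12 7 2 10 8 4 1) = [5, 0, 10, 3, 1, 6, 12, 2, 4, 9, 8, 11, 7]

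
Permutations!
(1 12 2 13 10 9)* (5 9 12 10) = (1 10 12 2 13 5 9) = [0, 10, 13, 3, 4, 9, 6, 7, 8, 1, 12, 11, 2, 5]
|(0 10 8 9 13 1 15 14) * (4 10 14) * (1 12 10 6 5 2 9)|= 22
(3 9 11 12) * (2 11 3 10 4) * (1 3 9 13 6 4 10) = (1 3 13 6 4 2 11 12) = [0, 3, 11, 13, 2, 5, 4, 7, 8, 9, 10, 12, 1, 6]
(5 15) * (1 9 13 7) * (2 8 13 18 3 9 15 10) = [0, 15, 8, 9, 4, 10, 6, 1, 13, 18, 2, 11, 12, 7, 14, 5, 16, 17, 3] = (1 15 5 10 2 8 13 7)(3 9 18)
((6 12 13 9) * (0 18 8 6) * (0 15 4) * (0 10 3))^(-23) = (0 3 10 4 15 9 13 12 6 8 18) = [3, 1, 2, 10, 15, 5, 8, 7, 18, 13, 4, 11, 6, 12, 14, 9, 16, 17, 0]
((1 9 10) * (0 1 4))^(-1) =(0 4 10 9 1) =[4, 0, 2, 3, 10, 5, 6, 7, 8, 1, 9]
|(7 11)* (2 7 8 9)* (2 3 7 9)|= 6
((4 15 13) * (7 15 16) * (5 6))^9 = (4 13 15 7 16)(5 6) = [0, 1, 2, 3, 13, 6, 5, 16, 8, 9, 10, 11, 12, 15, 14, 7, 4]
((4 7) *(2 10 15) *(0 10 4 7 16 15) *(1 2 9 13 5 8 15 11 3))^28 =(1 11 4)(2 3 16)(5 9 8 13 15) =[0, 11, 3, 16, 1, 9, 6, 7, 13, 8, 10, 4, 12, 15, 14, 5, 2]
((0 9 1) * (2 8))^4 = (0 9 1) = [9, 0, 2, 3, 4, 5, 6, 7, 8, 1]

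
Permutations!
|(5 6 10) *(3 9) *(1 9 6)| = 6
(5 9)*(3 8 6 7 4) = (3 8 6 7 4)(5 9) = [0, 1, 2, 8, 3, 9, 7, 4, 6, 5]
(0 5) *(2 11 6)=(0 5)(2 11 6)=[5, 1, 11, 3, 4, 0, 2, 7, 8, 9, 10, 6]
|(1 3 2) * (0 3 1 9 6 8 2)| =|(0 3)(2 9 6 8)| =4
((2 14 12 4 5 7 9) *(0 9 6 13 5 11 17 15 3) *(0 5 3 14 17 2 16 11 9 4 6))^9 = (0 12 16 3 17)(2 7 14 9 13)(4 6 11 5 15) = [12, 1, 7, 17, 6, 15, 11, 14, 8, 13, 10, 5, 16, 2, 9, 4, 3, 0]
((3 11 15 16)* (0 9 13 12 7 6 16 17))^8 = [11, 1, 2, 7, 4, 5, 13, 9, 8, 15, 10, 6, 0, 17, 14, 16, 12, 3] = (0 11 6 13 17 3 7 9 15 16 12)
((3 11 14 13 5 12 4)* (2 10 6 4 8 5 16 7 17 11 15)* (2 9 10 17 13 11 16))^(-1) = [0, 1, 13, 4, 6, 8, 10, 16, 12, 15, 9, 14, 5, 7, 11, 3, 17, 2] = (2 13 7 16 17)(3 4 6 10 9 15)(5 8 12)(11 14)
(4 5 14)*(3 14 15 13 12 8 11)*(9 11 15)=(3 14 4 5 9 11)(8 15 13 12)=[0, 1, 2, 14, 5, 9, 6, 7, 15, 11, 10, 3, 8, 12, 4, 13]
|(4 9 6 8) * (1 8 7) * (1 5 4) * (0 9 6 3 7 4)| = 10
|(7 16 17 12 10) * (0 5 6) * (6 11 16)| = 9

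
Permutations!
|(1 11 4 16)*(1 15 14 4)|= |(1 11)(4 16 15 14)|= 4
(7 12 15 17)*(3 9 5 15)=(3 9 5 15 17 7 12)=[0, 1, 2, 9, 4, 15, 6, 12, 8, 5, 10, 11, 3, 13, 14, 17, 16, 7]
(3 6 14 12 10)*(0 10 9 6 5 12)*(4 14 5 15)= [10, 1, 2, 15, 14, 12, 5, 7, 8, 6, 3, 11, 9, 13, 0, 4]= (0 10 3 15 4 14)(5 12 9 6)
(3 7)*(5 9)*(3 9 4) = (3 7 9 5 4) = [0, 1, 2, 7, 3, 4, 6, 9, 8, 5]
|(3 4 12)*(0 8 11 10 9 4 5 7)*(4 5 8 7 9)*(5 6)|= 6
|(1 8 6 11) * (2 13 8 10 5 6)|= |(1 10 5 6 11)(2 13 8)|= 15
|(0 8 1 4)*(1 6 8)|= |(0 1 4)(6 8)|= 6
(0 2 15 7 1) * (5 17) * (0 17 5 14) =(0 2 15 7 1 17 14) =[2, 17, 15, 3, 4, 5, 6, 1, 8, 9, 10, 11, 12, 13, 0, 7, 16, 14]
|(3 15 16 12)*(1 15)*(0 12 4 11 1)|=|(0 12 3)(1 15 16 4 11)|=15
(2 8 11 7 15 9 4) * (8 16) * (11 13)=[0, 1, 16, 3, 2, 5, 6, 15, 13, 4, 10, 7, 12, 11, 14, 9, 8]=(2 16 8 13 11 7 15 9 4)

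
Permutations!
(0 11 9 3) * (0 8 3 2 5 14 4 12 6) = (0 11 9 2 5 14 4 12 6)(3 8) = [11, 1, 5, 8, 12, 14, 0, 7, 3, 2, 10, 9, 6, 13, 4]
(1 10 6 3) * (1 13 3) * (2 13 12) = (1 10 6)(2 13 3 12) = [0, 10, 13, 12, 4, 5, 1, 7, 8, 9, 6, 11, 2, 3]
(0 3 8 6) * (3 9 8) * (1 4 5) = [9, 4, 2, 3, 5, 1, 0, 7, 6, 8] = (0 9 8 6)(1 4 5)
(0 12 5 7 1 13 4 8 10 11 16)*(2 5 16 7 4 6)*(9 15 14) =(0 12 16)(1 13 6 2 5 4 8 10 11 7)(9 15 14) =[12, 13, 5, 3, 8, 4, 2, 1, 10, 15, 11, 7, 16, 6, 9, 14, 0]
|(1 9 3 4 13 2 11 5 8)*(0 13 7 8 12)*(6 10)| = 6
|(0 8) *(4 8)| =3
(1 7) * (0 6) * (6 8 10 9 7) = (0 8 10 9 7 1 6) = [8, 6, 2, 3, 4, 5, 0, 1, 10, 7, 9]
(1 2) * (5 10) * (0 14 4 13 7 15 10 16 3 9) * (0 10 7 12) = (0 14 4 13 12)(1 2)(3 9 10 5 16)(7 15) = [14, 2, 1, 9, 13, 16, 6, 15, 8, 10, 5, 11, 0, 12, 4, 7, 3]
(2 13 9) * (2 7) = (2 13 9 7) = [0, 1, 13, 3, 4, 5, 6, 2, 8, 7, 10, 11, 12, 9]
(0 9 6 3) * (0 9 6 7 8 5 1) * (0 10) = [6, 10, 2, 9, 4, 1, 3, 8, 5, 7, 0] = (0 6 3 9 7 8 5 1 10)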